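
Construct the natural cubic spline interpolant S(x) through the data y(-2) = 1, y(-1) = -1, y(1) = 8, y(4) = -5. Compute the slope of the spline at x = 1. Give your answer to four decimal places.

2.7381

Put σ_i = S'' at the i-th knot. Here h = (1, 2, 3) and Δ = (-2, 9/2, -13/3), so the interior equations h_(i-1)·σ_(i-1) + 2(h_(i-1)+h_i)·σ_i + h_i·σ_(i+1) = 6(Δ_i − Δ_(i-1)) read
  1·σ_0 + 6·σ_1 + 2·σ_2 = 6(Δ_1 - Δ_0) = 39
  2·σ_1 + 10·σ_2 + 3·σ_3 = 6(Δ_2 - Δ_1) = -53
Natural end conditions: σ_0 = σ_3 = 0.
Forward elimination and back-substitution give σ_0 = 0, σ_1 = 62/7, σ_2 = -99/14, σ_3 = 0.
On [1, 4], S'(x) = b_2 + 2c_2·(x - 1) + 3d_2·(x - 1)² with b_2 = Δ_2 - h_2(2σ_2 + σ_3)/6 = 115/42, c_2 = σ_2/2 = -99/28, d_2 = (σ_3 - σ_2)/(6h_2) = 11/28. So S'(1) = 115/42.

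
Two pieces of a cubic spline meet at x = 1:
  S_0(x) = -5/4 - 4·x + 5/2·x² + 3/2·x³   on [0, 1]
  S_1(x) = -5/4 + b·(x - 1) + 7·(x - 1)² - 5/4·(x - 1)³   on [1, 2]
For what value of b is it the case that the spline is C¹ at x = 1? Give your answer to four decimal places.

S_0'(x) = -4 + 5·x + 9/2·x², so S_0'(1) = 11/2. On the right, S_1'(1) = b, so b = 11/2.

5.5000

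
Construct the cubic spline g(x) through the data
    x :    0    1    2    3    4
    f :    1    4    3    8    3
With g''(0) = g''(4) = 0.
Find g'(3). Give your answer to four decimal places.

1.3571

Let σ_i = g''(x_i). Step sizes h_i = 1, 1, 1, 1; slopes of the chords Δ_i = (y_(i+1) - y_i)/h_i = 3, -1, 5, -5.
  1·σ_0 + 4·σ_1 + 1·σ_2 = 6(Δ_1 - Δ_0) = -24
  1·σ_1 + 4·σ_2 + 1·σ_3 = 6(Δ_2 - Δ_1) = 36
  1·σ_2 + 4·σ_3 + 1·σ_4 = 6(Δ_3 - Δ_2) = -60
Natural end conditions: σ_0 = σ_4 = 0.
Solving: σ_0 = 0, σ_1 = -141/14, σ_2 = 114/7, σ_3 = -267/14, σ_4 = 0.
On [3, 4], g'(x) = b_3 + 2c_3·(x - 3) + 3d_3·(x - 3)² with b_3 = Δ_3 - h_3(2σ_3 + σ_4)/6 = 19/14, c_3 = σ_3/2 = -267/28, d_3 = (σ_4 - σ_3)/(6h_3) = 89/28. So g'(3) = 19/14.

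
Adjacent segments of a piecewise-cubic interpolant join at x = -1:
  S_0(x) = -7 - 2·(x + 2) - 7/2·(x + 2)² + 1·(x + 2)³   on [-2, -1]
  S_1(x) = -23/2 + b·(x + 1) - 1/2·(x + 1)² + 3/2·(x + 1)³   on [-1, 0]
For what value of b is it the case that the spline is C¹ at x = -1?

-6

S_0'(x) = -2 - 7·(x + 2) + 3·(x + 2)², so S_0'(-1) = -6. On the right, S_1'(-1) = b, so b = -6.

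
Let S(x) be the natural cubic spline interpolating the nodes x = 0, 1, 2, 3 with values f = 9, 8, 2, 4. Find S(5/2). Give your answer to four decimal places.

2.0750

Write M_i for S''(x_i). With h_i = 1, 1, 1 and divided differences Δ_i = -1, -6, 2, the continuity of S' gives the tridiagonal system
  1·M_0 + 4·M_1 + 1·M_2 = 6(Δ_1 - Δ_0) = -30
  1·M_1 + 4·M_2 + 1·M_3 = 6(Δ_2 - Δ_1) = 48
Natural end conditions: M_0 = M_3 = 0.
Solving: M_0 = 0, M_1 = -56/5, M_2 = 74/5, M_3 = 0.
On [2, 3], S(x) = 2 - 44/15·(x - 2) + 37/5·(x - 2)² - 37/15·(x - 2)³.
With (x - 2) = 1/2: S(5/2) = 83/40.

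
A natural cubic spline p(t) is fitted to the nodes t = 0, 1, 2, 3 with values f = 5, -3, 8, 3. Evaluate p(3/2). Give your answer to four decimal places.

2.2750

Put M_i = p'' at the i-th knot. Here h = (1, 1, 1) and Δ = (-8, 11, -5), so the interior equations h_(i-1)·M_(i-1) + 2(h_(i-1)+h_i)·M_i + h_i·M_(i+1) = 6(Δ_i − Δ_(i-1)) read
  1·M_0 + 4·M_1 + 1·M_2 = 6(Δ_1 - Δ_0) = 114
  1·M_1 + 4·M_2 + 1·M_3 = 6(Δ_2 - Δ_1) = -96
Natural end conditions: M_0 = M_3 = 0.
Forward elimination and back-substitution give M_0 = 0, M_1 = 184/5, M_2 = -166/5, M_3 = 0.
On [1, 2], p(t) = -3 + 64/15·(t - 1) + 92/5·(t - 1)² - 35/3·(t - 1)³.
With (t - 1) = 1/2: p(3/2) = 91/40.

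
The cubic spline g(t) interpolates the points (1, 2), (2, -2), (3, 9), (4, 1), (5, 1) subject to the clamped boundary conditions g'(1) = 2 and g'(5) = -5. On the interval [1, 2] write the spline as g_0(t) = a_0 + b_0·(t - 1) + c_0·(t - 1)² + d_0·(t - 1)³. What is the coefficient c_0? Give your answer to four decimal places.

-20.1071

Let m_i = g''(x_i). Step sizes h_i = 1, 1, 1, 1; slopes of the chords Δ_i = (y_(i+1) - y_i)/h_i = -4, 11, -8, 0.
  1·m_0 + 4·m_1 + 1·m_2 = 6(Δ_1 - Δ_0) = 90
  1·m_1 + 4·m_2 + 1·m_3 = 6(Δ_2 - Δ_1) = -114
  1·m_2 + 4·m_3 + 1·m_4 = 6(Δ_3 - Δ_2) = 48
Clamped end conditions give two more equations: 2h_0·m_0 + h_0·m_1 = 6(Δ_0 - g'(1)) = -36 and h_3·m_3 + 2h_3·m_4 = 6(g'(5) - Δ_3) = -30.
Forward elimination and back-substitution give m_0 = -563/14, m_1 = 311/7, m_2 = -95/2, m_3 = 221/7, m_4 = -431/14.
On [1, 2], with g_0(t) = a_0 + b_0·(t - 1) + c_0·(t - 1)² + d_0·(t - 1)³: c_0 = m_0/2 = -563/28, d_0 = (m_1 - m_0)/(6h_0) = 395/28, b_0 = Δ_0 - h_0(2m_0 + m_1)/6 = 2.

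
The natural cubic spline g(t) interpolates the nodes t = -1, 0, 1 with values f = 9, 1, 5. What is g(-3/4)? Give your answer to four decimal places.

6.2969

Let m_i = g''(x_i). Step sizes h_i = 1, 1; slopes of the chords Δ_i = (y_(i+1) - y_i)/h_i = -8, 4.
  1·m_0 + 4·m_1 + 1·m_2 = 6(Δ_1 - Δ_0) = 72
Natural end conditions: m_0 = m_2 = 0.
Hence m_0 = 0, m_1 = 18, m_2 = 0.
On [-1, 0], g(t) = 9 - 11·(t + 1) + 0·(t + 1)² + 3·(t + 1)³.
With (t + 1) = 1/4: g(-3/4) = 403/64.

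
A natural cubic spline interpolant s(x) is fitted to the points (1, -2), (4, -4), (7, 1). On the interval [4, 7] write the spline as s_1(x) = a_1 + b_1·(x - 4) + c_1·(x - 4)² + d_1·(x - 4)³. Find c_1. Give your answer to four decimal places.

0.5833

Write M_i for s''(x_i). With h_i = 3, 3 and divided differences Δ_i = -2/3, 5/3, the continuity of s' gives the tridiagonal system
  3·M_0 + 12·M_1 + 3·M_2 = 6(Δ_1 - Δ_0) = 14
Natural end conditions: M_0 = M_2 = 0.
Solving the tridiagonal system: M_0 = 0, M_1 = 7/6, M_2 = 0.
On [4, 7], with s_1(x) = a_1 + b_1·(x - 4) + c_1·(x - 4)² + d_1·(x - 4)³: c_1 = M_1/2 = 7/12, d_1 = (M_2 - M_1)/(6h_1) = -7/108, b_1 = Δ_1 - h_1(2M_1 + M_2)/6 = 1/2.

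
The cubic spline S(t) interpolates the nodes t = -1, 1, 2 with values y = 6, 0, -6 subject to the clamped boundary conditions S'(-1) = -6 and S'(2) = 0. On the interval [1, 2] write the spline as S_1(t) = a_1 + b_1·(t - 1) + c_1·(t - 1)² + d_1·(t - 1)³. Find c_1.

-5

With M_i denoting the second derivative at x_i, h_i = 2, 1, and Δ_i = (y_(i+1) − y_i)/h_i = -3, -6:
  2·M_0 + 6·M_1 + 1·M_2 = 6(Δ_1 - Δ_0) = -18
Clamped end conditions give two more equations: 2h_0·M_0 + h_0·M_1 = 6(Δ_0 - S'(-1)) = 18 and h_1·M_1 + 2h_1·M_2 = 6(S'(2) - Δ_1) = 36.
Forward elimination and back-substitution give M_0 = 19/2, M_1 = -10, M_2 = 23.
On [1, 2], with S_1(t) = a_1 + b_1·(t - 1) + c_1·(t - 1)² + d_1·(t - 1)³: c_1 = M_1/2 = -5, d_1 = (M_2 - M_1)/(6h_1) = 11/2, b_1 = Δ_1 - h_1(2M_1 + M_2)/6 = -13/2.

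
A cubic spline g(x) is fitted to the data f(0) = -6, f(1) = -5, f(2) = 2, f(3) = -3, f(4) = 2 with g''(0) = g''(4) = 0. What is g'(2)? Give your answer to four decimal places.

0.5000

Write m_i for g''(x_i). With h_i = 1, 1, 1, 1 and divided differences Δ_i = 1, 7, -5, 5, the continuity of g' gives the tridiagonal system
  1·m_0 + 4·m_1 + 1·m_2 = 6(Δ_1 - Δ_0) = 36
  1·m_1 + 4·m_2 + 1·m_3 = 6(Δ_2 - Δ_1) = -72
  1·m_2 + 4·m_3 + 1·m_4 = 6(Δ_3 - Δ_2) = 60
Natural end conditions: m_0 = m_4 = 0.
Forward elimination and back-substitution give m_0 = 0, m_1 = 111/7, m_2 = -192/7, m_3 = 153/7, m_4 = 0.
On [2, 3], g'(x) = b_2 + 2c_2·(x - 2) + 3d_2·(x - 2)² with b_2 = Δ_2 - h_2(2m_2 + m_3)/6 = 1/2, c_2 = m_2/2 = -96/7, d_2 = (m_3 - m_2)/(6h_2) = 115/14. So g'(2) = 1/2.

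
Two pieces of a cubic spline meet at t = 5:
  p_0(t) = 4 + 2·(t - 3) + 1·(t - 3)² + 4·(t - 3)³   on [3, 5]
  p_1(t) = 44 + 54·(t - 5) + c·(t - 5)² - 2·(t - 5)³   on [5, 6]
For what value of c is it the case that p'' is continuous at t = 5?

25

p_0''(t) = 2 + 24·(t - 3), so p_0''(5) = 50. On the right, p_1''(5) = 2c, so c = 25.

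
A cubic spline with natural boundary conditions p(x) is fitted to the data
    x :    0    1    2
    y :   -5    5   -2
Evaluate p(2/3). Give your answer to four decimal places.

With M_i denoting the second derivative at x_i, h_i = 1, 1, and Δ_i = (y_(i+1) − y_i)/h_i = 10, -7:
  1·M_0 + 4·M_1 + 1·M_2 = 6(Δ_1 - Δ_0) = -102
Natural end conditions: M_0 = M_2 = 0.
Solving: M_0 = 0, M_1 = -51/2, M_2 = 0.
On [0, 1], p(x) = -5 + 57/4·x + 0·x² - 17/4·x³.
With x = 2/3: p(2/3) = 175/54.

3.2407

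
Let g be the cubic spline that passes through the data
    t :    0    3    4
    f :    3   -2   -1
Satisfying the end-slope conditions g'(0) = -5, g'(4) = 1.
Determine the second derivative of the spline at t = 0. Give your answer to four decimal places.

Write M_i for g''(x_i). With h_i = 3, 1 and divided differences Δ_i = -5/3, 1, the continuity of g' gives the tridiagonal system
  3·M_0 + 8·M_1 + 1·M_2 = 6(Δ_1 - Δ_0) = 16
Clamped end conditions give two more equations: 2h_0·M_0 + h_0·M_1 = 6(Δ_0 - g'(0)) = 20 and h_1·M_1 + 2h_1·M_2 = 6(g'(4) - Δ_1) = 0.
Solving the tridiagonal system: M_0 = 17/6, M_1 = 1, M_2 = -1/2.

2.8333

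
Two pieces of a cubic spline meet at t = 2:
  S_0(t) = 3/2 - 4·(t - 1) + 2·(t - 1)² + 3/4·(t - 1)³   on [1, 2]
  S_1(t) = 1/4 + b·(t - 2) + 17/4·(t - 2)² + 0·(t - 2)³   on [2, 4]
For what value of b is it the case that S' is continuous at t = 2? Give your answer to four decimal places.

S_0'(t) = -4 + 4·(t - 1) + 9/4·(t - 1)², so S_0'(2) = 9/4. On the right, S_1'(2) = b, so b = 9/4.

2.2500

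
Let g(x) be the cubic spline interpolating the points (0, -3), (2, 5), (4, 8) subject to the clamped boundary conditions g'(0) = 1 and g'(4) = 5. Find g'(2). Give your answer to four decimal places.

With σ_i denoting the second derivative at x_i, h_i = 2, 2, and Δ_i = (y_(i+1) − y_i)/h_i = 4, 3/2:
  2·σ_0 + 8·σ_1 + 2·σ_2 = 6(Δ_1 - Δ_0) = -15
Clamped end conditions give two more equations: 2h_0·σ_0 + h_0·σ_1 = 6(Δ_0 - g'(0)) = 18 and h_1·σ_1 + 2h_1·σ_2 = 6(g'(4) - Δ_1) = 21.
Hence σ_0 = 59/8, σ_1 = -23/4, σ_2 = 65/8.
On [2, 4], g'(x) = b_1 + 2c_1·(x - 2) + 3d_1·(x - 2)² with b_1 = Δ_1 - h_1(2σ_1 + σ_2)/6 = 21/8, c_1 = σ_1/2 = -23/8, d_1 = (σ_2 - σ_1)/(6h_1) = 37/32. So g'(2) = 21/8.

2.6250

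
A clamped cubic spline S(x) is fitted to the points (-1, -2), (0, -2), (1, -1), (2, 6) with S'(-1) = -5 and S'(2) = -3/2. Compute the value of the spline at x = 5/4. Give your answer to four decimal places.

1.0453

With M_i denoting the second derivative at x_i, h_i = 1, 1, 1, and Δ_i = (y_(i+1) − y_i)/h_i = 0, 1, 7:
  1·M_0 + 4·M_1 + 1·M_2 = 6(Δ_1 - Δ_0) = 6
  1·M_1 + 4·M_2 + 1·M_3 = 6(Δ_2 - Δ_1) = 36
Clamped end conditions give two more equations: 2h_0·M_0 + h_0·M_1 = 6(Δ_0 - S'(-1)) = 30 and h_2·M_2 + 2h_2·M_3 = 6(S'(2) - Δ_2) = -51.
Solving the tridiagonal system: M_0 = 287/15, M_1 = -124/15, M_2 = 299/15, M_3 = -532/15.
On [1, 2], S(x) = -1 + 94/15·(x - 1) + 299/30·(x - 1)² - 277/30·(x - 1)³.
With (x - 1) = 1/4: S(5/4) = 669/640.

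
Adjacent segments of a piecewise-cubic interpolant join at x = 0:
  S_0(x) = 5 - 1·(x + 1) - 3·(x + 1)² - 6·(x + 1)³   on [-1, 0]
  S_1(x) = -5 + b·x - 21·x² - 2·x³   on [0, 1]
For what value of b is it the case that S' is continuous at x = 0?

S_0'(x) = -1 - 6·(x + 1) - 18·(x + 1)², so S_0'(0) = -25. On the right, S_1'(0) = b, so b = -25.

-25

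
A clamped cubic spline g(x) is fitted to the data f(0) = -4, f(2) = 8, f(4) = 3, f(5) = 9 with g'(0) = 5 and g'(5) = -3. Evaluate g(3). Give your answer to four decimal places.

4.0435

With M_i denoting the second derivative at x_i, h_i = 2, 2, 1, and Δ_i = (y_(i+1) − y_i)/h_i = 6, -5/2, 6:
  2·M_0 + 8·M_1 + 2·M_2 = 6(Δ_1 - Δ_0) = -51
  2·M_1 + 6·M_2 + 1·M_3 = 6(Δ_2 - Δ_1) = 51
Clamped end conditions give two more equations: 2h_0·M_0 + h_0·M_1 = 6(Δ_0 - g'(0)) = 6 and h_2·M_2 + 2h_2·M_3 = 6(g'(5) - Δ_2) = -54.
Solving the tridiagonal system: M_0 = 371/46, M_1 = -302/23, M_2 = 436/23, M_3 = -839/23.
On [2, 4], g(x) = 8 - 3/46·(x - 2) - 151/23·(x - 2)² + 123/46·(x - 2)³.
With (x - 2) = 1: g(3) = 93/23.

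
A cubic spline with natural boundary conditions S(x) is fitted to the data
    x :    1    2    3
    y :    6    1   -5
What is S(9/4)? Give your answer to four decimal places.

-0.4180

Put m_i = S'' at the i-th knot. Here h = (1, 1) and Δ = (-5, -6), so the interior equations h_(i-1)·m_(i-1) + 2(h_(i-1)+h_i)·m_i + h_i·m_(i+1) = 6(Δ_i − Δ_(i-1)) read
  1·m_0 + 4·m_1 + 1·m_2 = 6(Δ_1 - Δ_0) = -6
Natural end conditions: m_0 = m_2 = 0.
Hence m_0 = 0, m_1 = -3/2, m_2 = 0.
On [2, 3], S(x) = 1 - 11/2·(x - 2) - 3/4·(x - 2)² + 1/4·(x - 2)³.
With (x - 2) = 1/4: S(9/4) = -107/256.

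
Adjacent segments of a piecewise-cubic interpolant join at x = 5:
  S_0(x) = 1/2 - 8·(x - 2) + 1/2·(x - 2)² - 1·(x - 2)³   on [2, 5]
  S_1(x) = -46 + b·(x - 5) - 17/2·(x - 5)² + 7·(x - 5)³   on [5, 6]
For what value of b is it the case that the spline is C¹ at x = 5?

S_0'(x) = -8 + 1·(x - 2) - 3·(x - 2)², so S_0'(5) = -32. On the right, S_1'(5) = b, so b = -32.

-32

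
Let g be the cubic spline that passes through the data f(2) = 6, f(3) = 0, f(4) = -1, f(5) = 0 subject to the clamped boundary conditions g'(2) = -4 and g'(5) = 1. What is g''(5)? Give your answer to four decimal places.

Let M_i = g''(x_i). Step sizes h_i = 1, 1, 1; slopes of the chords Δ_i = (y_(i+1) - y_i)/h_i = -6, -1, 1.
  1·M_0 + 4·M_1 + 1·M_2 = 6(Δ_1 - Δ_0) = 30
  1·M_1 + 4·M_2 + 1·M_3 = 6(Δ_2 - Δ_1) = 12
Clamped end conditions give two more equations: 2h_0·M_0 + h_0·M_1 = 6(Δ_0 - g'(2)) = -12 and h_2·M_2 + 2h_2·M_3 = 6(g'(5) - Δ_2) = 0.
Solving the tridiagonal system: M_0 = -166/15, M_1 = 152/15, M_2 = 8/15, M_3 = -4/15.

-0.2667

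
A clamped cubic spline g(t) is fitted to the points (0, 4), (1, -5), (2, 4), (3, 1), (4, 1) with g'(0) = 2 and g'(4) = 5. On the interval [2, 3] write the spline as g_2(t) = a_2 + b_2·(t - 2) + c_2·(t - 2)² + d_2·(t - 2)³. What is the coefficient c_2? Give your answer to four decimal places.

Write M_i for g''(x_i). With h_i = 1, 1, 1, 1 and divided differences Δ_i = -9, 9, -3, 0, the continuity of g' gives the tridiagonal system
  1·M_0 + 4·M_1 + 1·M_2 = 6(Δ_1 - Δ_0) = 108
  1·M_1 + 4·M_2 + 1·M_3 = 6(Δ_2 - Δ_1) = -72
  1·M_2 + 4·M_3 + 1·M_4 = 6(Δ_3 - Δ_2) = 18
Clamped end conditions give two more equations: 2h_0·M_0 + h_0·M_1 = 6(Δ_0 - g'(0)) = -66 and h_3·M_3 + 2h_3·M_4 = 6(g'(4) - Δ_3) = 30.
Solving: M_0 = -405/7, M_1 = 348/7, M_2 = -33, M_3 = 72/7, M_4 = 69/7.
On [2, 3], with g_2(t) = a_2 + b_2·(t - 2) + c_2·(t - 2)² + d_2·(t - 2)³: c_2 = M_2/2 = -33/2, d_2 = (M_3 - M_2)/(6h_2) = 101/14, b_2 = Δ_2 - h_2(2M_2 + M_3)/6 = 44/7.

-16.5000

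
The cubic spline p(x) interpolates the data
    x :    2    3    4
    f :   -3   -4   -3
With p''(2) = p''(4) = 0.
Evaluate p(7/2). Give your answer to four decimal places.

-3.6875

With M_i denoting the second derivative at x_i, h_i = 1, 1, and Δ_i = (y_(i+1) − y_i)/h_i = -1, 1:
  1·M_0 + 4·M_1 + 1·M_2 = 6(Δ_1 - Δ_0) = 12
Natural end conditions: M_0 = M_2 = 0.
Forward elimination and back-substitution give M_0 = 0, M_1 = 3, M_2 = 0.
On [3, 4], p(x) = -4 + 0·(x - 3) + 3/2·(x - 3)² - 1/2·(x - 3)³.
With (x - 3) = 1/2: p(7/2) = -59/16.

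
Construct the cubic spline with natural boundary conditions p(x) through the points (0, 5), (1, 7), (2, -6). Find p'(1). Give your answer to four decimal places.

With M_i denoting the second derivative at x_i, h_i = 1, 1, and Δ_i = (y_(i+1) − y_i)/h_i = 2, -13:
  1·M_0 + 4·M_1 + 1·M_2 = 6(Δ_1 - Δ_0) = -90
Natural end conditions: M_0 = M_2 = 0.
Forward elimination and back-substitution give M_0 = 0, M_1 = -45/2, M_2 = 0.
On [1, 2], p'(x) = b_1 + 2c_1·(x - 1) + 3d_1·(x - 1)² with b_1 = Δ_1 - h_1(2M_1 + M_2)/6 = -11/2, c_1 = M_1/2 = -45/4, d_1 = (M_2 - M_1)/(6h_1) = 15/4. So p'(1) = -11/2.

-5.5000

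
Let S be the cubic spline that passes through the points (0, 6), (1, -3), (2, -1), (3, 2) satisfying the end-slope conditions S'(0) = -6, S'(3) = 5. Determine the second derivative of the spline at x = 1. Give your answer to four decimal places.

23.3333

With m_i denoting the second derivative at x_i, h_i = 1, 1, 1, and Δ_i = (y_(i+1) − y_i)/h_i = -9, 2, 3:
  1·m_0 + 4·m_1 + 1·m_2 = 6(Δ_1 - Δ_0) = 66
  1·m_1 + 4·m_2 + 1·m_3 = 6(Δ_2 - Δ_1) = 6
Clamped end conditions give two more equations: 2h_0·m_0 + h_0·m_1 = 6(Δ_0 - S'(0)) = -18 and h_2·m_2 + 2h_2·m_3 = 6(S'(3) - Δ_2) = 12.
Forward elimination and back-substitution give m_0 = -62/3, m_1 = 70/3, m_2 = -20/3, m_3 = 28/3.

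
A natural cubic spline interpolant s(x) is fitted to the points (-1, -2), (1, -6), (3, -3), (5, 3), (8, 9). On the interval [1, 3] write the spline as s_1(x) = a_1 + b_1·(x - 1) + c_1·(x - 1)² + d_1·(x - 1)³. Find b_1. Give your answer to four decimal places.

With M_i denoting the second derivative at x_i, h_i = 2, 2, 2, 3, and Δ_i = (y_(i+1) − y_i)/h_i = -2, 3/2, 3, 2:
  2·M_0 + 8·M_1 + 2·M_2 = 6(Δ_1 - Δ_0) = 21
  2·M_1 + 8·M_2 + 2·M_3 = 6(Δ_2 - Δ_1) = 9
  2·M_2 + 10·M_3 + 3·M_4 = 6(Δ_3 - Δ_2) = -6
Natural end conditions: M_0 = M_4 = 0.
Solving: M_0 = 0, M_1 = 174/71, M_2 = 99/142, M_3 = -105/142, M_4 = 0.
On [1, 3], with s_1(x) = a_1 + b_1·(x - 1) + c_1·(x - 1)² + d_1·(x - 1)³: c_1 = M_1/2 = 87/71, d_1 = (M_2 - M_1)/(6h_1) = -83/568, b_1 = Δ_1 - h_1(2M_1 + M_2)/6 = -26/71.

-0.3662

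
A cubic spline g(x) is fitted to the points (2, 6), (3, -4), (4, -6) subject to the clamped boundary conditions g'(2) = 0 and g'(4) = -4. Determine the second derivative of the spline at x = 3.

28

Put m_i = g'' at the i-th knot. Here h = (1, 1) and Δ = (-10, -2), so the interior equations h_(i-1)·m_(i-1) + 2(h_(i-1)+h_i)·m_i + h_i·m_(i+1) = 6(Δ_i − Δ_(i-1)) read
  1·m_0 + 4·m_1 + 1·m_2 = 6(Δ_1 - Δ_0) = 48
Clamped end conditions give two more equations: 2h_0·m_0 + h_0·m_1 = 6(Δ_0 - g'(2)) = -60 and h_1·m_1 + 2h_1·m_2 = 6(g'(4) - Δ_1) = -12.
Solving the tridiagonal system: m_0 = -44, m_1 = 28, m_2 = -20.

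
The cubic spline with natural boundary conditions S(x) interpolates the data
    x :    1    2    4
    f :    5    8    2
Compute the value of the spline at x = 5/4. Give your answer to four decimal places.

5.9844

Put m_i = S'' at the i-th knot. Here h = (1, 2) and Δ = (3, -3), so the interior equations h_(i-1)·m_(i-1) + 2(h_(i-1)+h_i)·m_i + h_i·m_(i+1) = 6(Δ_i − Δ_(i-1)) read
  1·m_0 + 6·m_1 + 2·m_2 = 6(Δ_1 - Δ_0) = -36
Natural end conditions: m_0 = m_2 = 0.
Forward elimination and back-substitution give m_0 = 0, m_1 = -6, m_2 = 0.
On [1, 2], S(x) = 5 + 4·(x - 1) + 0·(x - 1)² - 1·(x - 1)³.
With (x - 1) = 1/4: S(5/4) = 383/64.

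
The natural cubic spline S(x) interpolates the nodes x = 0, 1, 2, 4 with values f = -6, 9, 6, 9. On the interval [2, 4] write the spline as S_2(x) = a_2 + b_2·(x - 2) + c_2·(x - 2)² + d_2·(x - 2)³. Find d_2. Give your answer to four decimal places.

Put M_i = S'' at the i-th knot. Here h = (1, 1, 2) and Δ = (15, -3, 3/2), so the interior equations h_(i-1)·M_(i-1) + 2(h_(i-1)+h_i)·M_i + h_i·M_(i+1) = 6(Δ_i − Δ_(i-1)) read
  1·M_0 + 4·M_1 + 1·M_2 = 6(Δ_1 - Δ_0) = -108
  1·M_1 + 6·M_2 + 2·M_3 = 6(Δ_2 - Δ_1) = 27
Natural end conditions: M_0 = M_3 = 0.
Solving: M_0 = 0, M_1 = -675/23, M_2 = 216/23, M_3 = 0.
On [2, 4], with S_2(x) = a_2 + b_2·(x - 2) + c_2·(x - 2)² + d_2·(x - 2)³: c_2 = M_2/2 = 108/23, d_2 = (M_3 - M_2)/(6h_2) = -18/23, b_2 = Δ_2 - h_2(2M_2 + M_3)/6 = -219/46.

-0.7826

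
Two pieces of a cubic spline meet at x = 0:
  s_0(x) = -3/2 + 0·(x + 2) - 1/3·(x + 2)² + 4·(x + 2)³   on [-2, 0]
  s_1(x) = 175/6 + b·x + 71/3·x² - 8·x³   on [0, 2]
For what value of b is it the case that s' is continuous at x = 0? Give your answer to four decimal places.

s_0'(x) = 0 - 2/3·(x + 2) + 12·(x + 2)², so s_0'(0) = 140/3. On the right, s_1'(0) = b, so b = 140/3.

46.6667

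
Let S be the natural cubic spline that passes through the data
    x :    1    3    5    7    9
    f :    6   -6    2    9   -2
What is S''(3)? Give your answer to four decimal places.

With M_i denoting the second derivative at x_i, h_i = 2, 2, 2, 2, and Δ_i = (y_(i+1) − y_i)/h_i = -6, 4, 7/2, -11/2:
  2·M_0 + 8·M_1 + 2·M_2 = 6(Δ_1 - Δ_0) = 60
  2·M_1 + 8·M_2 + 2·M_3 = 6(Δ_2 - Δ_1) = -3
  2·M_2 + 8·M_3 + 2·M_4 = 6(Δ_3 - Δ_2) = -54
Natural end conditions: M_0 = M_4 = 0.
Hence M_0 = 0, M_1 = 429/56, M_2 = -9/14, M_3 = -369/56, M_4 = 0.

7.6607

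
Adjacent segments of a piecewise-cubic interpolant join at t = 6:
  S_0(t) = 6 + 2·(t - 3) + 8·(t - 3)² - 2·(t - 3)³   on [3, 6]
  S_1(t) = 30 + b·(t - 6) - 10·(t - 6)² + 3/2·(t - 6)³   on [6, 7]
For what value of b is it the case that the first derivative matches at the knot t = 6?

S_0'(t) = 2 + 16·(t - 3) - 6·(t - 3)², so S_0'(6) = -4. On the right, S_1'(6) = b, so b = -4.

-4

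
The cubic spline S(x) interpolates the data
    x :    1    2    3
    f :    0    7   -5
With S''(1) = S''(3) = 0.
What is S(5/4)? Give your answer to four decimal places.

2.8633

Put m_i = S'' at the i-th knot. Here h = (1, 1) and Δ = (7, -12), so the interior equations h_(i-1)·m_(i-1) + 2(h_(i-1)+h_i)·m_i + h_i·m_(i+1) = 6(Δ_i − Δ_(i-1)) read
  1·m_0 + 4·m_1 + 1·m_2 = 6(Δ_1 - Δ_0) = -114
Natural end conditions: m_0 = m_2 = 0.
Solving: m_0 = 0, m_1 = -57/2, m_2 = 0.
On [1, 2], S(x) = 0 + 47/4·(x - 1) + 0·(x - 1)² - 19/4·(x - 1)³.
With (x - 1) = 1/4: S(5/4) = 733/256.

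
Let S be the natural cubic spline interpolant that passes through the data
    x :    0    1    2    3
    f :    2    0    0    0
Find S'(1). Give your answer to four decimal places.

-0.9333

Put M_i = S'' at the i-th knot. Here h = (1, 1, 1) and Δ = (-2, 0, 0), so the interior equations h_(i-1)·M_(i-1) + 2(h_(i-1)+h_i)·M_i + h_i·M_(i+1) = 6(Δ_i − Δ_(i-1)) read
  1·M_0 + 4·M_1 + 1·M_2 = 6(Δ_1 - Δ_0) = 12
  1·M_1 + 4·M_2 + 1·M_3 = 6(Δ_2 - Δ_1) = 0
Natural end conditions: M_0 = M_3 = 0.
Hence M_0 = 0, M_1 = 16/5, M_2 = -4/5, M_3 = 0.
On [1, 2], S'(x) = b_1 + 2c_1·(x - 1) + 3d_1·(x - 1)² with b_1 = Δ_1 - h_1(2M_1 + M_2)/6 = -14/15, c_1 = M_1/2 = 8/5, d_1 = (M_2 - M_1)/(6h_1) = -2/3. So S'(1) = -14/15.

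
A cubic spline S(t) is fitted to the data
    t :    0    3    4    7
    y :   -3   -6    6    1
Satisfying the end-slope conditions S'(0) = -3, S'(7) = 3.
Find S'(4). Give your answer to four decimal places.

8.6545

Put M_i = S'' at the i-th knot. Here h = (3, 1, 3) and Δ = (-1, 12, -5/3), so the interior equations h_(i-1)·M_(i-1) + 2(h_(i-1)+h_i)·M_i + h_i·M_(i+1) = 6(Δ_i − Δ_(i-1)) read
  3·M_0 + 8·M_1 + 1·M_2 = 6(Δ_1 - Δ_0) = 78
  1·M_1 + 8·M_2 + 3·M_3 = 6(Δ_2 - Δ_1) = -82
Clamped end conditions give two more equations: 2h_0·M_0 + h_0·M_1 = 6(Δ_0 - S'(0)) = 12 and h_2·M_2 + 2h_2·M_3 = 6(S'(7) - Δ_2) = 28.
Forward elimination and back-substitution give M_0 = -266/55, M_1 = 752/55, M_2 = -928/55, M_3 = 2162/165.
On [4, 7], S'(t) = b_2 + 2c_2·(t - 4) + 3d_2·(t - 4)² with b_2 = Δ_2 - h_2(2M_2 + M_3)/6 = 476/55, c_2 = M_2/2 = -464/55, d_2 = (M_3 - M_2)/(6h_2) = 2473/1485. So S'(4) = 476/55.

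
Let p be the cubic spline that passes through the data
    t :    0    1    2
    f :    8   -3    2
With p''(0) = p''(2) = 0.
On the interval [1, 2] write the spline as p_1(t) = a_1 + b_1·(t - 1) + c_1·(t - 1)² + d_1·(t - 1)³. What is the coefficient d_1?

-4

Write m_i for p''(x_i). With h_i = 1, 1 and divided differences Δ_i = -11, 5, the continuity of p' gives the tridiagonal system
  1·m_0 + 4·m_1 + 1·m_2 = 6(Δ_1 - Δ_0) = 96
Natural end conditions: m_0 = m_2 = 0.
Solving: m_0 = 0, m_1 = 24, m_2 = 0.
On [1, 2], with p_1(t) = a_1 + b_1·(t - 1) + c_1·(t - 1)² + d_1·(t - 1)³: c_1 = m_1/2 = 12, d_1 = (m_2 - m_1)/(6h_1) = -4, b_1 = Δ_1 - h_1(2m_1 + m_2)/6 = -3.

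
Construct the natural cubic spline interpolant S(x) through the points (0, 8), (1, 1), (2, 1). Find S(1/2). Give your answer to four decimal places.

3.8438

Write σ_i for S''(x_i). With h_i = 1, 1 and divided differences Δ_i = -7, 0, the continuity of S' gives the tridiagonal system
  1·σ_0 + 4·σ_1 + 1·σ_2 = 6(Δ_1 - Δ_0) = 42
Natural end conditions: σ_0 = σ_2 = 0.
Solving the tridiagonal system: σ_0 = 0, σ_1 = 21/2, σ_2 = 0.
On [0, 1], S(x) = 8 - 35/4·x + 0·x² + 7/4·x³.
With x = 1/2: S(1/2) = 123/32.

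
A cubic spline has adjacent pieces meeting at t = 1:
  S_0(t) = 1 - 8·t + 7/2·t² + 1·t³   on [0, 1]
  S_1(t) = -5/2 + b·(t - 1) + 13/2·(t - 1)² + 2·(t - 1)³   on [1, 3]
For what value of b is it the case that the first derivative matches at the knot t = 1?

S_0'(t) = -8 + 7·t + 3·t², so S_0'(1) = 2. On the right, S_1'(1) = b, so b = 2.

2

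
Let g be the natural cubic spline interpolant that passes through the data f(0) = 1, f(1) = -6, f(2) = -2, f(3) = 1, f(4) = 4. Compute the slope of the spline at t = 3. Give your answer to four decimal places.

2.4643

With m_i denoting the second derivative at x_i, h_i = 1, 1, 1, 1, and Δ_i = (y_(i+1) − y_i)/h_i = -7, 4, 3, 3:
  1·m_0 + 4·m_1 + 1·m_2 = 6(Δ_1 - Δ_0) = 66
  1·m_1 + 4·m_2 + 1·m_3 = 6(Δ_2 - Δ_1) = -6
  1·m_2 + 4·m_3 + 1·m_4 = 6(Δ_3 - Δ_2) = 0
Natural end conditions: m_0 = m_4 = 0.
Solving: m_0 = 0, m_1 = 507/28, m_2 = -45/7, m_3 = 45/28, m_4 = 0.
On [3, 4], g'(t) = b_3 + 2c_3·(t - 3) + 3d_3·(t - 3)² with b_3 = Δ_3 - h_3(2m_3 + m_4)/6 = 69/28, c_3 = m_3/2 = 45/56, d_3 = (m_4 - m_3)/(6h_3) = -15/56. So g'(3) = 69/28.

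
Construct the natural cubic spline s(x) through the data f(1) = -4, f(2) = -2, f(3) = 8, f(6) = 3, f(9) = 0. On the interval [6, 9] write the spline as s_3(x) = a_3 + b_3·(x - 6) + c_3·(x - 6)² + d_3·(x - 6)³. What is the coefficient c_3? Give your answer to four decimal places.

1.6488

Let M_i = s''(x_i). Step sizes h_i = 1, 1, 3, 3; slopes of the chords Δ_i = (y_(i+1) - y_i)/h_i = 2, 10, -5/3, -1.
  1·M_0 + 4·M_1 + 1·M_2 = 6(Δ_1 - Δ_0) = 48
  1·M_1 + 8·M_2 + 3·M_3 = 6(Δ_2 - Δ_1) = -70
  3·M_2 + 12·M_3 + 3·M_4 = 6(Δ_3 - Δ_2) = 4
Natural end conditions: M_0 = M_4 = 0.
Hence M_0 = 0, M_1 = 419/28, M_2 = -83/7, M_3 = 277/84, M_4 = 0.
On [6, 9], with s_3(x) = a_3 + b_3·(x - 6) + c_3·(x - 6)² + d_3·(x - 6)³: c_3 = M_3/2 = 277/168, d_3 = (M_4 - M_3)/(6h_3) = -277/1512, b_3 = Δ_3 - h_3(2M_3 + M_4)/6 = -361/84.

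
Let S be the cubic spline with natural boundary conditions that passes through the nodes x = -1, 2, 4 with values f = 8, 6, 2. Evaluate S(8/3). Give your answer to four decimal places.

4.8642

With σ_i denoting the second derivative at x_i, h_i = 3, 2, and Δ_i = (y_(i+1) − y_i)/h_i = -2/3, -2:
  3·σ_0 + 10·σ_1 + 2·σ_2 = 6(Δ_1 - Δ_0) = -8
Natural end conditions: σ_0 = σ_2 = 0.
Solving: σ_0 = 0, σ_1 = -4/5, σ_2 = 0.
On [2, 4], S(x) = 6 - 22/15·(x - 2) - 2/5·(x - 2)² + 1/15·(x - 2)³.
With (x - 2) = 2/3: S(8/3) = 394/81.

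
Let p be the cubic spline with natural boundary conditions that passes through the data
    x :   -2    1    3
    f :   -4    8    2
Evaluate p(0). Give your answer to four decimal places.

Write M_i for p''(x_i). With h_i = 3, 2 and divided differences Δ_i = 4, -3, the continuity of p' gives the tridiagonal system
  3·M_0 + 10·M_1 + 2·M_2 = 6(Δ_1 - Δ_0) = -42
Natural end conditions: M_0 = M_2 = 0.
Solving: M_0 = 0, M_1 = -21/5, M_2 = 0.
On [-2, 1], p(x) = -4 + 61/10·(x + 2) + 0·(x + 2)² - 7/30·(x + 2)³.
With (x + 2) = 2: p(0) = 19/3.

6.3333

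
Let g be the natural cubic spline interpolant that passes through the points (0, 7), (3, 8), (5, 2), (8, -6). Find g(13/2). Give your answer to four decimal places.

-2.3516

With σ_i denoting the second derivative at x_i, h_i = 3, 2, 3, and Δ_i = (y_(i+1) − y_i)/h_i = 1/3, -3, -8/3:
  3·σ_0 + 10·σ_1 + 2·σ_2 = 6(Δ_1 - Δ_0) = -20
  2·σ_1 + 10·σ_2 + 3·σ_3 = 6(Δ_2 - Δ_1) = 2
Natural end conditions: σ_0 = σ_3 = 0.
Hence σ_0 = 0, σ_1 = -17/8, σ_2 = 5/8, σ_3 = 0.
On [5, 8], g(t) = 2 - 79/24·(t - 5) + 5/16·(t - 5)² - 5/144·(t - 5)³.
With (t - 5) = 3/2: g(13/2) = -301/128.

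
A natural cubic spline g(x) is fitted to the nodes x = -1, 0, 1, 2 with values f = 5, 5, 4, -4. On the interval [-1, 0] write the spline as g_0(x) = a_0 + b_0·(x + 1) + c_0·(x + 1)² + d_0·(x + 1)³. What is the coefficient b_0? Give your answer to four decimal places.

Write σ_i for g''(x_i). With h_i = 1, 1, 1 and divided differences Δ_i = 0, -1, -8, the continuity of g' gives the tridiagonal system
  1·σ_0 + 4·σ_1 + 1·σ_2 = 6(Δ_1 - Δ_0) = -6
  1·σ_1 + 4·σ_2 + 1·σ_3 = 6(Δ_2 - Δ_1) = -42
Natural end conditions: σ_0 = σ_3 = 0.
Hence σ_0 = 0, σ_1 = 6/5, σ_2 = -54/5, σ_3 = 0.
On [-1, 0], with g_0(x) = a_0 + b_0·(x + 1) + c_0·(x + 1)² + d_0·(x + 1)³: c_0 = σ_0/2 = 0, d_0 = (σ_1 - σ_0)/(6h_0) = 1/5, b_0 = Δ_0 - h_0(2σ_0 + σ_1)/6 = -1/5.

-0.2000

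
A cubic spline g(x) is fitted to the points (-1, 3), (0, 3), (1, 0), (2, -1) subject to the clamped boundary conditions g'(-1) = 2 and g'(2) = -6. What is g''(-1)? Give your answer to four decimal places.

-2.9333

With M_i denoting the second derivative at x_i, h_i = 1, 1, 1, and Δ_i = (y_(i+1) − y_i)/h_i = 0, -3, -1:
  1·M_0 + 4·M_1 + 1·M_2 = 6(Δ_1 - Δ_0) = -18
  1·M_1 + 4·M_2 + 1·M_3 = 6(Δ_2 - Δ_1) = 12
Clamped end conditions give two more equations: 2h_0·M_0 + h_0·M_1 = 6(Δ_0 - g'(-1)) = -12 and h_2·M_2 + 2h_2·M_3 = 6(g'(2) - Δ_2) = -30.
Solving: M_0 = -44/15, M_1 = -92/15, M_2 = 142/15, M_3 = -296/15.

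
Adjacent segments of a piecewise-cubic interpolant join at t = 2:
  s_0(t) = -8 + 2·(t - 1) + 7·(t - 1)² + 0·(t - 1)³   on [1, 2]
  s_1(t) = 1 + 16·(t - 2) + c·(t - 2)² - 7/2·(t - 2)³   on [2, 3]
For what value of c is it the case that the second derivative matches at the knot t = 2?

7

s_0''(t) = 14 + 0·(t - 1), so s_0''(2) = 14. On the right, s_1''(2) = 2c, so c = 7.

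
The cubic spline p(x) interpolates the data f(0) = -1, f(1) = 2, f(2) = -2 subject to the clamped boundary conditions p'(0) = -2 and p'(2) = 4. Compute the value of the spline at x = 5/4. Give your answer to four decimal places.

1.0117

With M_i denoting the second derivative at x_i, h_i = 1, 1, and Δ_i = (y_(i+1) − y_i)/h_i = 3, -4:
  1·M_0 + 4·M_1 + 1·M_2 = 6(Δ_1 - Δ_0) = -42
Clamped end conditions give two more equations: 2h_0·M_0 + h_0·M_1 = 6(Δ_0 - p'(0)) = 30 and h_1·M_1 + 2h_1·M_2 = 6(p'(2) - Δ_1) = 48.
Solving the tridiagonal system: M_0 = 57/2, M_1 = -27, M_2 = 75/2.
On [1, 2], p(x) = 2 - 5/4·(x - 1) - 27/2·(x - 1)² + 43/4·(x - 1)³.
With (x - 1) = 1/4: p(5/4) = 259/256.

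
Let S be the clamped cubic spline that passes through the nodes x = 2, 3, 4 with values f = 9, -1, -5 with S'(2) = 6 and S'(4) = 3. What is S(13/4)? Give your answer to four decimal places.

Put M_i = S'' at the i-th knot. Here h = (1, 1) and Δ = (-10, -4), so the interior equations h_(i-1)·M_(i-1) + 2(h_(i-1)+h_i)·M_i + h_i·M_(i+1) = 6(Δ_i − Δ_(i-1)) read
  1·M_0 + 4·M_1 + 1·M_2 = 6(Δ_1 - Δ_0) = 36
Clamped end conditions give two more equations: 2h_0·M_0 + h_0·M_1 = 6(Δ_0 - S'(2)) = -96 and h_1·M_1 + 2h_1·M_2 = 6(S'(4) - Δ_1) = 42.
Solving: M_0 = -117/2, M_1 = 21, M_2 = 21/2.
On [3, 4], S(x) = -1 - 51/4·(x - 3) + 21/2·(x - 3)² - 7/4·(x - 3)³.
With (x - 3) = 1/4: S(13/4) = -911/256.

-3.5586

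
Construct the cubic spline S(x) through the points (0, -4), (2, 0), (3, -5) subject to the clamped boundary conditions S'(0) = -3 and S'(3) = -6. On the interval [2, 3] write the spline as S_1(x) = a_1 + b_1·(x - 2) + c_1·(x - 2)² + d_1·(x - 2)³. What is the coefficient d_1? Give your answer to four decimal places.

Write σ_i for S''(x_i). With h_i = 2, 1 and divided differences Δ_i = 2, -5, the continuity of S' gives the tridiagonal system
  2·σ_0 + 6·σ_1 + 1·σ_2 = 6(Δ_1 - Δ_0) = -42
Clamped end conditions give two more equations: 2h_0·σ_0 + h_0·σ_1 = 6(Δ_0 - S'(0)) = 30 and h_1·σ_1 + 2h_1·σ_2 = 6(S'(3) - Δ_1) = -6.
Forward elimination and back-substitution give σ_0 = 27/2, σ_1 = -12, σ_2 = 3.
On [2, 3], with S_1(x) = a_1 + b_1·(x - 2) + c_1·(x - 2)² + d_1·(x - 2)³: c_1 = σ_1/2 = -6, d_1 = (σ_2 - σ_1)/(6h_1) = 5/2, b_1 = Δ_1 - h_1(2σ_1 + σ_2)/6 = -3/2.

2.5000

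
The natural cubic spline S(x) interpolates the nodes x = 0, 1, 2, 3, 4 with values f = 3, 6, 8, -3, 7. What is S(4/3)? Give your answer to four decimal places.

Put σ_i = S'' at the i-th knot. Here h = (1, 1, 1, 1) and Δ = (3, 2, -11, 10), so the interior equations h_(i-1)·σ_(i-1) + 2(h_(i-1)+h_i)·σ_i + h_i·σ_(i+1) = 6(Δ_i − Δ_(i-1)) read
  1·σ_0 + 4·σ_1 + 1·σ_2 = 6(Δ_1 - Δ_0) = -6
  1·σ_1 + 4·σ_2 + 1·σ_3 = 6(Δ_2 - Δ_1) = -78
  1·σ_2 + 4·σ_3 + 1·σ_4 = 6(Δ_3 - Δ_2) = 126
Natural end conditions: σ_0 = σ_4 = 0.
Hence σ_0 = 0, σ_1 = 87/14, σ_2 = -216/7, σ_3 = 549/14, σ_4 = 0.
On [1, 2], S(x) = 6 + 71/14·(x - 1) + 87/28·(x - 1)² - 173/28·(x - 1)³.
With (x - 1) = 1/3: S(4/3) = 2951/378.

7.8069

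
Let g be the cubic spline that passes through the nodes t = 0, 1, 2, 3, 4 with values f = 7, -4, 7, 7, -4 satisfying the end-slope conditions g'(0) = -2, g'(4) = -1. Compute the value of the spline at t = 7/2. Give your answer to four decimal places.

Write m_i for g''(x_i). With h_i = 1, 1, 1, 1 and divided differences Δ_i = -11, 11, 0, -11, the continuity of g' gives the tridiagonal system
  1·m_0 + 4·m_1 + 1·m_2 = 6(Δ_1 - Δ_0) = 132
  1·m_1 + 4·m_2 + 1·m_3 = 6(Δ_2 - Δ_1) = -66
  1·m_2 + 4·m_3 + 1·m_4 = 6(Δ_3 - Δ_2) = -66
Clamped end conditions give two more equations: 2h_0·m_0 + h_0·m_1 = 6(Δ_0 - g'(0)) = -54 and h_3·m_3 + 2h_3·m_4 = 6(g'(4) - Δ_3) = 60.
Solving: m_0 = -745/14, m_1 = 367/7, m_2 = -49/2, m_3 = -143/7, m_4 = 563/14.
On [3, 4], g(t) = 7 - 305/28·(t - 3) - 143/14·(t - 3)² + 283/28·(t - 3)³.
With (t - 3) = 1/2: g(7/2) = 59/224.

0.2634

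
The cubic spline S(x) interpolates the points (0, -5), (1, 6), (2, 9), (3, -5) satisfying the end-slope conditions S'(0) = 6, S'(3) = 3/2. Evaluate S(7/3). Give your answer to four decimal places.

With M_i denoting the second derivative at x_i, h_i = 1, 1, 1, and Δ_i = (y_(i+1) − y_i)/h_i = 11, 3, -14:
  1·M_0 + 4·M_1 + 1·M_2 = 6(Δ_1 - Δ_0) = -48
  1·M_1 + 4·M_2 + 1·M_3 = 6(Δ_2 - Δ_1) = -102
Clamped end conditions give two more equations: 2h_0·M_0 + h_0·M_1 = 6(Δ_0 - S'(0)) = 30 and h_2·M_2 + 2h_2·M_3 = 6(S'(3) - Δ_2) = 93.
Solving: M_0 = 91/5, M_1 = -32/5, M_2 = -203/5, M_3 = 334/5.
On [2, 3], S(x) = 9 - 58/5·(x - 2) - 203/10·(x - 2)² + 179/10·(x - 2)³.
With (x - 2) = 1/3: S(7/3) = 478/135.

3.5407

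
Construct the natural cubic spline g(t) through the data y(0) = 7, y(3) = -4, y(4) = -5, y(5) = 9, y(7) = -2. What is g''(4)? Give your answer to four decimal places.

Write M_i for g''(x_i). With h_i = 3, 1, 1, 2 and divided differences Δ_i = -11/3, -1, 14, -11/2, the continuity of g' gives the tridiagonal system
  3·M_0 + 8·M_1 + 1·M_2 = 6(Δ_1 - Δ_0) = 16
  1·M_1 + 4·M_2 + 1·M_3 = 6(Δ_2 - Δ_1) = 90
  1·M_2 + 6·M_3 + 2·M_4 = 6(Δ_3 - Δ_2) = -117
Natural end conditions: M_0 = M_4 = 0.
Solving the tridiagonal system: M_0 = 0, M_1 = -289/178, M_2 = 2580/89, M_3 = -4331/178, M_4 = 0.

28.9888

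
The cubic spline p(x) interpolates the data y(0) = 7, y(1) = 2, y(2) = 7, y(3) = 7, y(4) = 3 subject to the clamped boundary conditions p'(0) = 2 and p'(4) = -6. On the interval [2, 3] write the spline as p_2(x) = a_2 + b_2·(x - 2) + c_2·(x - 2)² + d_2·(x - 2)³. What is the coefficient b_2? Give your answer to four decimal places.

Write σ_i for p''(x_i). With h_i = 1, 1, 1, 1 and divided differences Δ_i = -5, 5, 0, -4, the continuity of p' gives the tridiagonal system
  1·σ_0 + 4·σ_1 + 1·σ_2 = 6(Δ_1 - Δ_0) = 60
  1·σ_1 + 4·σ_2 + 1·σ_3 = 6(Δ_2 - Δ_1) = -30
  1·σ_2 + 4·σ_3 + 1·σ_4 = 6(Δ_3 - Δ_2) = -24
Clamped end conditions give two more equations: 2h_0·σ_0 + h_0·σ_1 = 6(Δ_0 - p'(0)) = -42 and h_3·σ_3 + 2h_3·σ_4 = 6(p'(4) - Δ_3) = -12.
Forward elimination and back-substitution give σ_0 = -242/7, σ_1 = 190/7, σ_2 = -14, σ_3 = -8/7, σ_4 = -38/7.
On [2, 3], with p_2(x) = a_2 + b_2·(x - 2) + c_2·(x - 2)² + d_2·(x - 2)³: c_2 = σ_2/2 = -7, d_2 = (σ_3 - σ_2)/(6h_2) = 15/7, b_2 = Δ_2 - h_2(2σ_2 + σ_3)/6 = 34/7.

4.8571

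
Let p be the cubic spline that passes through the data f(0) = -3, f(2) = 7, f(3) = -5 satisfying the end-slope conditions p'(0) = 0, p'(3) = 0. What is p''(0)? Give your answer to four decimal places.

With M_i denoting the second derivative at x_i, h_i = 2, 1, and Δ_i = (y_(i+1) − y_i)/h_i = 5, -12:
  2·M_0 + 6·M_1 + 1·M_2 = 6(Δ_1 - Δ_0) = -102
Clamped end conditions give two more equations: 2h_0·M_0 + h_0·M_1 = 6(Δ_0 - p'(0)) = 30 and h_1·M_1 + 2h_1·M_2 = 6(p'(3) - Δ_1) = 72.
Hence M_0 = 49/2, M_1 = -34, M_2 = 53.

24.5000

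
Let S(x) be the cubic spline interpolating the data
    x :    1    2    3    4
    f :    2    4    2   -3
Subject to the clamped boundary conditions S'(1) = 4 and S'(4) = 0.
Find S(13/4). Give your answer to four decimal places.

0.4688

Write σ_i for S''(x_i). With h_i = 1, 1, 1 and divided differences Δ_i = 2, -2, -5, the continuity of S' gives the tridiagonal system
  1·σ_0 + 4·σ_1 + 1·σ_2 = 6(Δ_1 - Δ_0) = -24
  1·σ_1 + 4·σ_2 + 1·σ_3 = 6(Δ_2 - Δ_1) = -18
Clamped end conditions give two more equations: 2h_0·σ_0 + h_0·σ_1 = 6(Δ_0 - S'(1)) = -12 and h_2·σ_2 + 2h_2·σ_3 = 6(S'(4) - Δ_2) = 30.
Hence σ_0 = -14/3, σ_1 = -8/3, σ_2 = -26/3, σ_3 = 58/3.
On [3, 4], S(x) = 2 - 16/3·(x - 3) - 13/3·(x - 3)² + 14/3·(x - 3)³.
With (x - 3) = 1/4: S(13/4) = 15/32.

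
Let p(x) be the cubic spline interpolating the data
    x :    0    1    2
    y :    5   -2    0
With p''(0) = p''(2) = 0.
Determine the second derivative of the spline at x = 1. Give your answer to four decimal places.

Write σ_i for p''(x_i). With h_i = 1, 1 and divided differences Δ_i = -7, 2, the continuity of p' gives the tridiagonal system
  1·σ_0 + 4·σ_1 + 1·σ_2 = 6(Δ_1 - Δ_0) = 54
Natural end conditions: σ_0 = σ_2 = 0.
Forward elimination and back-substitution give σ_0 = 0, σ_1 = 27/2, σ_2 = 0.

13.5000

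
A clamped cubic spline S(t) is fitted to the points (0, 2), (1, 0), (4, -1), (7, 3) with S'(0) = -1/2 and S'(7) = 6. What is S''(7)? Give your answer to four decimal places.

Put M_i = S'' at the i-th knot. Here h = (1, 3, 3) and Δ = (-2, -1/3, 4/3), so the interior equations h_(i-1)·M_(i-1) + 2(h_(i-1)+h_i)·M_i + h_i·M_(i+1) = 6(Δ_i − Δ_(i-1)) read
  1·M_0 + 8·M_1 + 3·M_2 = 6(Δ_1 - Δ_0) = 10
  3·M_1 + 12·M_2 + 3·M_3 = 6(Δ_2 - Δ_1) = 10
Clamped end conditions give two more equations: 2h_0·M_0 + h_0·M_1 = 6(Δ_0 - S'(0)) = -9 and h_2·M_2 + 2h_2·M_3 = 6(S'(7) - Δ_2) = 28.
Solving: M_0 = -176/31, M_1 = 73/31, M_2 = -98/93, M_3 = 161/31.

5.1935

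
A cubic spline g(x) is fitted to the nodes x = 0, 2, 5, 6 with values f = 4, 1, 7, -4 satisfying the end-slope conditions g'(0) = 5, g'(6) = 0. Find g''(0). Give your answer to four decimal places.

Put σ_i = g'' at the i-th knot. Here h = (2, 3, 1) and Δ = (-3/2, 2, -11), so the interior equations h_(i-1)·σ_(i-1) + 2(h_(i-1)+h_i)·σ_i + h_i·σ_(i+1) = 6(Δ_i − Δ_(i-1)) read
  2·σ_0 + 10·σ_1 + 3·σ_2 = 6(Δ_1 - Δ_0) = 21
  3·σ_1 + 8·σ_2 + 1·σ_3 = 6(Δ_2 - Δ_1) = -78
Clamped end conditions give two more equations: 2h_0·σ_0 + h_0·σ_1 = 6(Δ_0 - g'(0)) = -39 and h_2·σ_2 + 2h_2·σ_3 = 6(g'(6) - Δ_2) = 66.
Forward elimination and back-substitution give σ_0 = -395/26, σ_1 = 283/26, σ_2 = -249/13, σ_3 = 1107/26.

-15.1923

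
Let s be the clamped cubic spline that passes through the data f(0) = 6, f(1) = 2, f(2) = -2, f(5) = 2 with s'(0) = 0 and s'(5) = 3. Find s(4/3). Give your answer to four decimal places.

Write M_i for s''(x_i). With h_i = 1, 1, 3 and divided differences Δ_i = -4, -4, 4/3, the continuity of s' gives the tridiagonal system
  1·M_0 + 4·M_1 + 1·M_2 = 6(Δ_1 - Δ_0) = 0
  1·M_1 + 8·M_2 + 3·M_3 = 6(Δ_2 - Δ_1) = 32
Clamped end conditions give two more equations: 2h_0·M_0 + h_0·M_1 = 6(Δ_0 - s'(0)) = -24 and h_2·M_2 + 2h_2·M_3 = 6(s'(5) - Δ_2) = 10.
Forward elimination and back-substitution give M_0 = -382/29, M_1 = 68/29, M_2 = 110/29, M_3 = -20/87.
On [1, 2], s(t) = 2 - 157/29·(t - 1) + 34/29·(t - 1)² + 7/29·(t - 1)³.
With (t - 1) = 1/3: s(4/3) = 262/783.

0.3346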